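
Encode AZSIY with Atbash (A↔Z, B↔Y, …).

A(0) → Z(25)
Z(25) → A(0)
S(18) → H(7)
I(8) → R(17)
Y(24) → B(1)

ZAHRB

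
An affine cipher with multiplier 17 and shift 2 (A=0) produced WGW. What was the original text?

SOS

The inverse of 17 mod 26 is 23, since 17·23=391≡1. Apply D(y)=23·(y−2) mod 26:
W(22): 23·(22−2)=460≡18 → S
G(6): 23·(6−2)=92≡14 → O
W(22): 23·(22−2)=460≡18 → S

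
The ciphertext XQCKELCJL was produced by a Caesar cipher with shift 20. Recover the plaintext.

DWIQKRIPR

X(23): 23−20=3 → D
Q(16): 16−20=-4≡22 → W
C(2): 2−20=-18≡8 → I
K(10): 10−20=-10≡16 → Q
E(4): 4−20=-16≡10 → K
L(11): 11−20=-9≡17 → R
C(2): 2−20=-18≡8 → I
J(9): 9−20=-11≡15 → P
L(11): 11−20=-9≡17 → R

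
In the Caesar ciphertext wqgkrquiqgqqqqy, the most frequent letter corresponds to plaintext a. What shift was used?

16

The most frequent ciphertext letter is q (appears 7 times).
q is position 16; a is position 0.
Shift = 16.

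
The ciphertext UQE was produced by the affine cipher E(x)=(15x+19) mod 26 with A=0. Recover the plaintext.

HFZ

The inverse of 15 mod 26 is 7, since 15·7=105≡1. Apply D(y)=7·(y−19) mod 26:
U(20): 7·(20−19)=7 → H
Q(16): 7·(16−19)=-21≡5 → F
E(4): 7·(4−19)=-105≡25 → Z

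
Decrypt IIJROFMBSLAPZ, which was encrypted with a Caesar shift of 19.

PPQYVMTIZSHWG

I(8): 8−19=-11≡15 → P
I(8): 8−19=-11≡15 → P
J(9): 9−19=-10≡16 → Q
R(17): 17−19=-2≡24 → Y
O(14): 14−19=-5≡21 → V
F(5): 5−19=-14≡12 → M
M(12): 12−19=-7≡19 → T
B(1): 1−19=-18≡8 → I
S(18): 18−19=-1≡25 → Z
L(11): 11−19=-8≡18 → S
A(0): 0−19=-19≡7 → H
P(15): 15−19=-4≡22 → W
Z(25): 25−19=6 → G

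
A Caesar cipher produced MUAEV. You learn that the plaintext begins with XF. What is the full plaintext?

XFLPG

From the crib: M(12)−X(23)=-11≡15, so the shift is 15.
Subtract 15 from each ciphertext letter:
M(12): 12−15=-3≡23 → X
U(20): 20−15=5 → F
A(0): 0−15=-15≡11 → L
E(4): 4−15=-11≡15 → P
V(21): 21−15=6 → G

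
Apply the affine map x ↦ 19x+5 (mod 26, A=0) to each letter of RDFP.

QKWE

R(17): 19·17+5=328≡16 → Q
D(3): 19·3+5=62≡10 → K
F(5): 19·5+5=100≡22 → W
P(15): 19·15+5=290≡4 → E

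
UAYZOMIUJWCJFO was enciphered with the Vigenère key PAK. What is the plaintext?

Repeat the key across the ciphertext: PAKPAKPAKPAKPA
U(20)−P(15): 5 → F
A(0)−A(0): 0 → A
Y(24)−K(10): 14 → O
Z(25)−P(15): 10 → K
O(14)−A(0): 14 → O
M(12)−K(10): 2 → C
I(8)−P(15): -7≡19 → T
U(20)−A(0): 20 → U
J(9)−K(10): -1≡25 → Z
W(22)−P(15): 7 → H
C(2)−A(0): 2 → C
J(9)−K(10): -1≡25 → Z
F(5)−P(15): -10≡16 → Q
O(14)−A(0): 14 → O

FAOKOCTUZHCZQO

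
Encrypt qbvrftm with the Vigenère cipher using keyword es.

Repeat the key across the message: esesese
q(16)+e(4): 20 → u
b(1)+s(18): 19 → t
v(21)+e(4): 25 → z
r(17)+s(18): 35≡9 → j
f(5)+e(4): 9 → j
t(19)+s(18): 37≡11 → l
m(12)+e(4): 16 → q

utzjjlq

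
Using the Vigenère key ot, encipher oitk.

Repeat the key across the message: otot
o(14)+o(14): 28≡2 → c
i(8)+t(19): 27≡1 → b
t(19)+o(14): 33≡7 → h
k(10)+t(19): 29≡3 → d

cbhd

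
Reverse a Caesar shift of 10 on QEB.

Q(16): 16−10=6 → G
E(4): 4−10=-6≡20 → U
B(1): 1−10=-9≡17 → R

GUR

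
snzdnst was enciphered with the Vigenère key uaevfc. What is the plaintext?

Repeat the key across the ciphertext: uaevfcu
s(18)−u(20): -2≡24 → y
n(13)−a(0): 13 → n
z(25)−e(4): 21 → v
d(3)−v(21): -18≡8 → i
n(13)−f(5): 8 → i
s(18)−c(2): 16 → q
t(19)−u(20): -1≡25 → z

ynviiqz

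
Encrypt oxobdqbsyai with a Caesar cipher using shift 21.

jsjwylwntvd

o(14): 14+21=35≡9 → j
x(23): 23+21=44≡18 → s
o(14): 14+21=35≡9 → j
b(1): 1+21=22 → w
d(3): 3+21=24 → y
q(16): 16+21=37≡11 → l
b(1): 1+21=22 → w
s(18): 18+21=39≡13 → n
y(24): 24+21=45≡19 → t
a(0): 0+21=21 → v
i(8): 8+21=29≡3 → d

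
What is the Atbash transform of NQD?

N(13) → M(12)
Q(16) → J(9)
D(3) → W(22)

MJW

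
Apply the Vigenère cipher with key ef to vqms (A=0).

zvqx

Repeat the key across the message: efef
v(21)+e(4): 25 → z
q(16)+f(5): 21 → v
m(12)+e(4): 16 → q
s(18)+f(5): 23 → x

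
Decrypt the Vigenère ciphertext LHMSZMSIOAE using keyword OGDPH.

XBJDSYMFZTQ

Repeat the key across the ciphertext: OGDPHOGDPHO
L(11)−O(14): -3≡23 → X
H(7)−G(6): 1 → B
M(12)−D(3): 9 → J
S(18)−P(15): 3 → D
Z(25)−H(7): 18 → S
M(12)−O(14): -2≡24 → Y
S(18)−G(6): 12 → M
I(8)−D(3): 5 → F
O(14)−P(15): -1≡25 → Z
A(0)−H(7): -7≡19 → T
E(4)−O(14): -10≡16 → Q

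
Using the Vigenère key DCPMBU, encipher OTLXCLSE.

Repeat the key across the message: DCPMBUDC
O(14)+D(3): 17 → R
T(19)+C(2): 21 → V
L(11)+P(15): 26≡0 → A
X(23)+M(12): 35≡9 → J
C(2)+B(1): 3 → D
L(11)+U(20): 31≡5 → F
S(18)+D(3): 21 → V
E(4)+C(2): 6 → G

RVAJDFVG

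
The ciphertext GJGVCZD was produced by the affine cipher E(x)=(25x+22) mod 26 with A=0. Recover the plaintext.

The inverse of 25 mod 26 is 25, since 25·25=625≡1. Apply D(y)=25·(y−22) mod 26:
G(6): 25·(6−22)=-400≡16 → Q
J(9): 25·(9−22)=-325≡13 → N
G(6): 25·(6−22)=-400≡16 → Q
V(21): 25·(21−22)=-25≡1 → B
C(2): 25·(2−22)=-500≡20 → U
Z(25): 25·(25−22)=75≡23 → X
D(3): 25·(3−22)=-475≡19 → T

QNQBUXT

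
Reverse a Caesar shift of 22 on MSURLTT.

QWYVPXX

M(12): 12−22=-10≡16 → Q
S(18): 18−22=-4≡22 → W
U(20): 20−22=-2≡24 → Y
R(17): 17−22=-5≡21 → V
L(11): 11−22=-11≡15 → P
T(19): 19−22=-3≡23 → X
T(19): 19−22=-3≡23 → X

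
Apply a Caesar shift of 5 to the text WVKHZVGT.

BAPMEALY

W(22): 22+5=27≡1 → B
V(21): 21+5=26≡0 → A
K(10): 10+5=15 → P
H(7): 7+5=12 → M
Z(25): 25+5=30≡4 → E
V(21): 21+5=26≡0 → A
G(6): 6+5=11 → L
T(19): 19+5=24 → Y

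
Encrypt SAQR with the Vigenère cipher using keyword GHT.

YHJX

Repeat the key across the message: GHTG
S(18)+G(6): 24 → Y
A(0)+H(7): 7 → H
Q(16)+T(19): 35≡9 → J
R(17)+G(6): 23 → X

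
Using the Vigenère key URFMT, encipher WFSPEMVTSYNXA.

QWXBXGMYERHOF

Repeat the key across the message: URFMTURFMTURF
W(22)+U(20): 42≡16 → Q
F(5)+R(17): 22 → W
S(18)+F(5): 23 → X
P(15)+M(12): 27≡1 → B
E(4)+T(19): 23 → X
M(12)+U(20): 32≡6 → G
V(21)+R(17): 38≡12 → M
T(19)+F(5): 24 → Y
S(18)+M(12): 30≡4 → E
Y(24)+T(19): 43≡17 → R
N(13)+U(20): 33≡7 → H
X(23)+R(17): 40≡14 → O
A(0)+F(5): 5 → F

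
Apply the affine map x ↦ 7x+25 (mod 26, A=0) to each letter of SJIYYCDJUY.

S(18): 7·18+25=151≡21 → V
J(9): 7·9+25=88≡10 → K
I(8): 7·8+25=81≡3 → D
Y(24): 7·24+25=193≡11 → L
Y(24): 7·24+25=193≡11 → L
C(2): 7·2+25=39≡13 → N
D(3): 7·3+25=46≡20 → U
J(9): 7·9+25=88≡10 → K
U(20): 7·20+25=165≡9 → J
Y(24): 7·24+25=193≡11 → L

VKDLLNUKJL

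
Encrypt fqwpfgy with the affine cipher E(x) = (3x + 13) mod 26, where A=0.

cjbgcfh

f(5): 3·5+13=28≡2 → c
q(16): 3·16+13=61≡9 → j
w(22): 3·22+13=79≡1 → b
p(15): 3·15+13=58≡6 → g
f(5): 3·5+13=28≡2 → c
g(6): 3·6+13=31≡5 → f
y(24): 3·24+13=85≡7 → h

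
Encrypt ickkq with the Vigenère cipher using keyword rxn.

Repeat the key across the message: rxnrx
i(8)+r(17): 25 → z
c(2)+x(23): 25 → z
k(10)+n(13): 23 → x
k(10)+r(17): 27≡1 → b
q(16)+x(23): 39≡13 → n

zzxbn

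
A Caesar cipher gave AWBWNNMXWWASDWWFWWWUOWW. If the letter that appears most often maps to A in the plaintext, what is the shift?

The most frequent ciphertext letter is W (appears 11 times).
W is position 22; A is position 0.
Shift = 22.

22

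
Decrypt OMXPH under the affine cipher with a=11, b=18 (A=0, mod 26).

CQRVZ

The inverse of 11 mod 26 is 19, since 11·19=209≡1. Apply D(y)=19·(y−18) mod 26:
O(14): 19·(14−18)=-76≡2 → C
M(12): 19·(12−18)=-114≡16 → Q
X(23): 19·(23−18)=95≡17 → R
P(15): 19·(15−18)=-57≡21 → V
H(7): 19·(7−18)=-209≡25 → Z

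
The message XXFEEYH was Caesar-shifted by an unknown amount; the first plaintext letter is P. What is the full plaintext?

From the crib: X(23)−P(15)=8, so the shift is 8.
Subtract 8 from each ciphertext letter:
X(23): 23−8=15 → P
X(23): 23−8=15 → P
F(5): 5−8=-3≡23 → X
E(4): 4−8=-4≡22 → W
E(4): 4−8=-4≡22 → W
Y(24): 24−8=16 → Q
H(7): 7−8=-1≡25 → Z

PPXWWQZ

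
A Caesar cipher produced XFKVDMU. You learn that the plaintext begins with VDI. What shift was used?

From the crib: X(23)−V(21)=2, so the shift is 2.

2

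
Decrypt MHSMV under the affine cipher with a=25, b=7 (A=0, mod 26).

VAPVM

The inverse of 25 mod 26 is 25, since 25·25=625≡1. Apply D(y)=25·(y−7) mod 26:
M(12): 25·(12−7)=125≡21 → V
H(7): 25·(7−7)=0 → A
S(18): 25·(18−7)=275≡15 → P
M(12): 25·(12−7)=125≡21 → V
V(21): 25·(21−7)=350≡12 → M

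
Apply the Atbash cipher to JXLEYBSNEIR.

J(9) → Q(16)
X(23) → C(2)
L(11) → O(14)
E(4) → V(21)
Y(24) → B(1)
B(1) → Y(24)
S(18) → H(7)
N(13) → M(12)
E(4) → V(21)
I(8) → R(17)
R(17) → I(8)

QCOVBYHMVRI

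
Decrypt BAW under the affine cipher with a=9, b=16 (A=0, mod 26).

The inverse of 9 mod 26 is 3, since 9·3=27≡1. Apply D(y)=3·(y−16) mod 26:
B(1): 3·(1−16)=-45≡7 → H
A(0): 3·(0−16)=-48≡4 → E
W(22): 3·(22−16)=18 → S

HES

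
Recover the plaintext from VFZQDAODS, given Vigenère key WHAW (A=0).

Repeat the key across the ciphertext: WHAWWHAWW
V(21)−W(22): -1≡25 → Z
F(5)−H(7): -2≡24 → Y
Z(25)−A(0): 25 → Z
Q(16)−W(22): -6≡20 → U
D(3)−W(22): -19≡7 → H
A(0)−H(7): -7≡19 → T
O(14)−A(0): 14 → O
D(3)−W(22): -19≡7 → H
S(18)−W(22): -4≡22 → W

ZYZUHTOHW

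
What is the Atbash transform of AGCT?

ZTXG

A(0) → Z(25)
G(6) → T(19)
C(2) → X(23)
T(19) → G(6)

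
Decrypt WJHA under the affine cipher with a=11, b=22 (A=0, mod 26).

The inverse of 11 mod 26 is 19, since 11·19=209≡1. Apply D(y)=19·(y−22) mod 26:
W(22): 19·(22−22)=0 → A
J(9): 19·(9−22)=-247≡13 → N
H(7): 19·(7−22)=-285≡1 → B
A(0): 19·(0−22)=-418≡24 → Y

ANBY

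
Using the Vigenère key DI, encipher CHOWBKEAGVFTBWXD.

Repeat the key across the message: DIDIDIDIDIDIDIDI
C(2)+D(3): 5 → F
H(7)+I(8): 15 → P
O(14)+D(3): 17 → R
W(22)+I(8): 30≡4 → E
B(1)+D(3): 4 → E
K(10)+I(8): 18 → S
E(4)+D(3): 7 → H
A(0)+I(8): 8 → I
G(6)+D(3): 9 → J
V(21)+I(8): 29≡3 → D
F(5)+D(3): 8 → I
T(19)+I(8): 27≡1 → B
B(1)+D(3): 4 → E
W(22)+I(8): 30≡4 → E
X(23)+D(3): 26≡0 → A
D(3)+I(8): 11 → L

FPREESHIJDIBEEAL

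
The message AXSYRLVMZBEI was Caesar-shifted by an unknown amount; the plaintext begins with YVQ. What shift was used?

From the crib: A(0)−Y(24)=-24≡2, so the shift is 2.

2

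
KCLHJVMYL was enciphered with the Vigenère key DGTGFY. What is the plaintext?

Repeat the key across the ciphertext: DGTGFYDGT
K(10)−D(3): 7 → H
C(2)−G(6): -4≡22 → W
L(11)−T(19): -8≡18 → S
H(7)−G(6): 1 → B
J(9)−F(5): 4 → E
V(21)−Y(24): -3≡23 → X
M(12)−D(3): 9 → J
Y(24)−G(6): 18 → S
L(11)−T(19): -8≡18 → S

HWSBEXJSS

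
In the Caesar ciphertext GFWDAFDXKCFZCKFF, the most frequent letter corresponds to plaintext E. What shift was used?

The most frequent ciphertext letter is F (appears 5 times).
F is position 5; E is position 4.
Shift = 1.

1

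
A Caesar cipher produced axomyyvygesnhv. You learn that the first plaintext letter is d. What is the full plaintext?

darpbbybjhvqky

From the crib: a(0)−d(3)=-3≡23, so the shift is 23.
Subtract 23 from each ciphertext letter:
a(0): 0−23=-23≡3 → d
x(23): 23−23=0 → a
o(14): 14−23=-9≡17 → r
m(12): 12−23=-11≡15 → p
y(24): 24−23=1 → b
y(24): 24−23=1 → b
v(21): 21−23=-2≡24 → y
y(24): 24−23=1 → b
g(6): 6−23=-17≡9 → j
e(4): 4−23=-19≡7 → h
s(18): 18−23=-5≡21 → v
n(13): 13−23=-10≡16 → q
h(7): 7−23=-16≡10 → k
v(21): 21−23=-2≡24 → y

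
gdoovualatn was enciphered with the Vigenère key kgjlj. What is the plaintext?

wxfdmkucpkd

Repeat the key across the ciphertext: kgjljkgjljk
g(6)−k(10): -4≡22 → w
d(3)−g(6): -3≡23 → x
o(14)−j(9): 5 → f
o(14)−l(11): 3 → d
v(21)−j(9): 12 → m
u(20)−k(10): 10 → k
a(0)−g(6): -6≡20 → u
l(11)−j(9): 2 → c
a(0)−l(11): -11≡15 → p
t(19)−j(9): 10 → k
n(13)−k(10): 3 → d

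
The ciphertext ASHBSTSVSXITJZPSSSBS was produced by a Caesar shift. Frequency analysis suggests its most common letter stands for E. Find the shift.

The most frequent ciphertext letter is S (appears 8 times).
S is position 18; E is position 4.
Shift = 14.

14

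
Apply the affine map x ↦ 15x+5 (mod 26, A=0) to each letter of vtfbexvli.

v(21): 15·21+5=320≡8 → i
t(19): 15·19+5=290≡4 → e
f(5): 15·5+5=80≡2 → c
b(1): 15·1+5=20 → u
e(4): 15·4+5=65≡13 → n
x(23): 15·23+5=350≡12 → m
v(21): 15·21+5=320≡8 → i
l(11): 15·11+5=170≡14 → o
i(8): 15·8+5=125≡21 → v

iecunmiov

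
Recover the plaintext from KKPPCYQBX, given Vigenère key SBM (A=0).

SJDXBMYAL

Repeat the key across the ciphertext: SBMSBMSBM
K(10)−S(18): -8≡18 → S
K(10)−B(1): 9 → J
P(15)−M(12): 3 → D
P(15)−S(18): -3≡23 → X
C(2)−B(1): 1 → B
Y(24)−M(12): 12 → M
Q(16)−S(18): -2≡24 → Y
B(1)−B(1): 0 → A
X(23)−M(12): 11 → L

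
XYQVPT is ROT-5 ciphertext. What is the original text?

X(23): 23−5=18 → S
Y(24): 24−5=19 → T
Q(16): 16−5=11 → L
V(21): 21−5=16 → Q
P(15): 15−5=10 → K
T(19): 19−5=14 → O

STLQKO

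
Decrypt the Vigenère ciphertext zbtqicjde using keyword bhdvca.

Repeat the key across the ciphertext: bhdvcabhd
z(25)−b(1): 24 → y
b(1)−h(7): -6≡20 → u
t(19)−d(3): 16 → q
q(16)−v(21): -5≡21 → v
i(8)−c(2): 6 → g
c(2)−a(0): 2 → c
j(9)−b(1): 8 → i
d(3)−h(7): -4≡22 → w
e(4)−d(3): 1 → b

yuqvgciwb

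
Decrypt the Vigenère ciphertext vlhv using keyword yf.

Repeat the key across the ciphertext: yfyf
v(21)−y(24): -3≡23 → x
l(11)−f(5): 6 → g
h(7)−y(24): -17≡9 → j
v(21)−f(5): 16 → q

xgjq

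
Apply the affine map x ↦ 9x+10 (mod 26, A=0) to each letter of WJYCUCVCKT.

ANSCICRCWZ

W(22): 9·22+10=208≡0 → A
J(9): 9·9+10=91≡13 → N
Y(24): 9·24+10=226≡18 → S
C(2): 9·2+10=28≡2 → C
U(20): 9·20+10=190≡8 → I
C(2): 9·2+10=28≡2 → C
V(21): 9·21+10=199≡17 → R
C(2): 9·2+10=28≡2 → C
K(10): 9·10+10=100≡22 → W
T(19): 9·19+10=181≡25 → Z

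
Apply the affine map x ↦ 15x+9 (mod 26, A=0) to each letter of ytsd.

fitc

y(24): 15·24+9=369≡5 → f
t(19): 15·19+9=294≡8 → i
s(18): 15·18+9=279≡19 → t
d(3): 15·3+9=54≡2 → c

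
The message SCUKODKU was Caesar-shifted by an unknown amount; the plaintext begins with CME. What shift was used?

16

From the crib: S(18)−C(2)=16, so the shift is 16.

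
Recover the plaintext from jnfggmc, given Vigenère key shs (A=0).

Repeat the key across the ciphertext: shsshss
j(9)−s(18): -9≡17 → r
n(13)−h(7): 6 → g
f(5)−s(18): -13≡13 → n
g(6)−s(18): -12≡14 → o
g(6)−h(7): -1≡25 → z
m(12)−s(18): -6≡20 → u
c(2)−s(18): -16≡10 → k

rgnozuk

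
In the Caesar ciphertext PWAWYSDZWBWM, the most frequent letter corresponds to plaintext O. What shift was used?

8

The most frequent ciphertext letter is W (appears 4 times).
W is position 22; O is position 14.
Shift = 8.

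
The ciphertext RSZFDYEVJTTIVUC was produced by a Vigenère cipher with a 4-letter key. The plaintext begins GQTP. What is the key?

LCGQ

Subtract each crib letter from the matching ciphertext letter (mod 26):
R(17)−G(6)=11 → L
S(18)−Q(16)=2 → C
Z(25)−T(19)=6 → G
F(5)−P(15)=-10≡16 → Q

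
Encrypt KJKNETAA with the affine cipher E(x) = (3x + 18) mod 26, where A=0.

K(10): 3·10+18=48≡22 → W
J(9): 3·9+18=45≡19 → T
K(10): 3·10+18=48≡22 → W
N(13): 3·13+18=57≡5 → F
E(4): 3·4+18=30≡4 → E
T(19): 3·19+18=75≡23 → X
A(0): 3·0+18=18 → S
A(0): 3·0+18=18 → S

WTWFEXSS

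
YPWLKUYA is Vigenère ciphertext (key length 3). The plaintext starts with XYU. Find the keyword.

BRC

Subtract each crib letter from the matching ciphertext letter (mod 26):
Y(24)−X(23)=1 → B
P(15)−Y(24)=-9≡17 → R
W(22)−U(20)=2 → C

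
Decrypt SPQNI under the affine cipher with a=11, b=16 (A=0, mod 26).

MHAVE

The inverse of 11 mod 26 is 19, since 11·19=209≡1. Apply D(y)=19·(y−16) mod 26:
S(18): 19·(18−16)=38≡12 → M
P(15): 19·(15−16)=-19≡7 → H
Q(16): 19·(16−16)=0 → A
N(13): 19·(13−16)=-57≡21 → V
I(8): 19·(8−16)=-152≡4 → E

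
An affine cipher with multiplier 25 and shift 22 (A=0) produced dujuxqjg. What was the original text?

The inverse of 25 mod 26 is 25, since 25·25=625≡1. Apply D(y)=25·(y−22) mod 26:
d(3): 25·(3−22)=-475≡19 → t
u(20): 25·(20−22)=-50≡2 → c
j(9): 25·(9−22)=-325≡13 → n
u(20): 25·(20−22)=-50≡2 → c
x(23): 25·(23−22)=25 → z
q(16): 25·(16−22)=-150≡6 → g
j(9): 25·(9−22)=-325≡13 → n
g(6): 25·(6−22)=-400≡16 → q

tcnczgnq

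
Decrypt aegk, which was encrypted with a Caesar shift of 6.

uyae

a(0): 0−6=-6≡20 → u
e(4): 4−6=-2≡24 → y
g(6): 6−6=0 → a
k(10): 10−6=4 → e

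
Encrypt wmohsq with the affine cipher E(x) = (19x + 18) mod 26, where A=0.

umyvwk

w(22): 19·22+18=436≡20 → u
m(12): 19·12+18=246≡12 → m
o(14): 19·14+18=284≡24 → y
h(7): 19·7+18=151≡21 → v
s(18): 19·18+18=360≡22 → w
q(16): 19·16+18=322≡10 → k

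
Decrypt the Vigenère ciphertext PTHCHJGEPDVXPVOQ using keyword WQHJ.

Repeat the key across the ciphertext: WQHJWQHJWQHJWQHJ
P(15)−W(22): -7≡19 → T
T(19)−Q(16): 3 → D
H(7)−H(7): 0 → A
C(2)−J(9): -7≡19 → T
H(7)−W(22): -15≡11 → L
J(9)−Q(16): -7≡19 → T
G(6)−H(7): -1≡25 → Z
E(4)−J(9): -5≡21 → V
P(15)−W(22): -7≡19 → T
D(3)−Q(16): -13≡13 → N
V(21)−H(7): 14 → O
X(23)−J(9): 14 → O
P(15)−W(22): -7≡19 → T
V(21)−Q(16): 5 → F
O(14)−H(7): 7 → H
Q(16)−J(9): 7 → H

TDATLTZVTNOOTFHH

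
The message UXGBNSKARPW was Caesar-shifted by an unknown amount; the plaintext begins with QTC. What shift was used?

4

From the crib: U(20)−Q(16)=4, so the shift is 4.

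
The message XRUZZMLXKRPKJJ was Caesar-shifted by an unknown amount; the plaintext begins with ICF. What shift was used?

From the crib: X(23)−I(8)=15, so the shift is 15.

15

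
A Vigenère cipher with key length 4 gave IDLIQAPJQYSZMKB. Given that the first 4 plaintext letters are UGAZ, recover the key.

OXLJ

Subtract each crib letter from the matching ciphertext letter (mod 26):
I(8)−U(20)=-12≡14 → O
D(3)−G(6)=-3≡23 → X
L(11)−A(0)=11 → L
I(8)−Z(25)=-17≡9 → J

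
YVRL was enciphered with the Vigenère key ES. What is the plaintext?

UDNT

Repeat the key across the ciphertext: ESES
Y(24)−E(4): 20 → U
V(21)−S(18): 3 → D
R(17)−E(4): 13 → N
L(11)−S(18): -7≡19 → T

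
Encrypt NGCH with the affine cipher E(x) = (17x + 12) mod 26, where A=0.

N(13): 17·13+12=233≡25 → Z
G(6): 17·6+12=114≡10 → K
C(2): 17·2+12=46≡20 → U
H(7): 17·7+12=131≡1 → B

ZKUB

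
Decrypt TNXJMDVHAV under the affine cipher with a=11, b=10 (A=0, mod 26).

PFNHMXBVSB

The inverse of 11 mod 26 is 19, since 11·19=209≡1. Apply D(y)=19·(y−10) mod 26:
T(19): 19·(19−10)=171≡15 → P
N(13): 19·(13−10)=57≡5 → F
X(23): 19·(23−10)=247≡13 → N
J(9): 19·(9−10)=-19≡7 → H
M(12): 19·(12−10)=38≡12 → M
D(3): 19·(3−10)=-133≡23 → X
V(21): 19·(21−10)=209≡1 → B
H(7): 19·(7−10)=-57≡21 → V
A(0): 19·(0−10)=-190≡18 → S
V(21): 19·(21−10)=209≡1 → B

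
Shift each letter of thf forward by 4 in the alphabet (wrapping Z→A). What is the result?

t(19): 19+4=23 → x
h(7): 7+4=11 → l
f(5): 5+4=9 → j

xlj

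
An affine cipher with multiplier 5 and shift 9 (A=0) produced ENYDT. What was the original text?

The inverse of 5 mod 26 is 21, since 5·21=105≡1. Apply D(y)=21·(y−9) mod 26:
E(4): 21·(4−9)=-105≡25 → Z
N(13): 21·(13−9)=84≡6 → G
Y(24): 21·(24−9)=315≡3 → D
D(3): 21·(3−9)=-126≡4 → E
T(19): 21·(19−9)=210≡2 → C

ZGDEC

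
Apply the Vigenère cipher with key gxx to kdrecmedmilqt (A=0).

Repeat the key across the message: gxxgxxgxxgxxg
k(10)+g(6): 16 → q
d(3)+x(23): 26≡0 → a
r(17)+x(23): 40≡14 → o
e(4)+g(6): 10 → k
c(2)+x(23): 25 → z
m(12)+x(23): 35≡9 → j
e(4)+g(6): 10 → k
d(3)+x(23): 26≡0 → a
m(12)+x(23): 35≡9 → j
i(8)+g(6): 14 → o
l(11)+x(23): 34≡8 → i
q(16)+x(23): 39≡13 → n
t(19)+g(6): 25 → z

qaokzjkajoinz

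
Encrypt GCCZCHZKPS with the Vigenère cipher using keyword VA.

BCXZXHUKKS

Repeat the key across the message: VAVAVAVAVA
G(6)+V(21): 27≡1 → B
C(2)+A(0): 2 → C
C(2)+V(21): 23 → X
Z(25)+A(0): 25 → Z
C(2)+V(21): 23 → X
H(7)+A(0): 7 → H
Z(25)+V(21): 46≡20 → U
K(10)+A(0): 10 → K
P(15)+V(21): 36≡10 → K
S(18)+A(0): 18 → S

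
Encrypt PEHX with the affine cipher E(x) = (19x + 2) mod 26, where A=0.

BAFX

P(15): 19·15+2=287≡1 → B
E(4): 19·4+2=78≡0 → A
H(7): 19·7+2=135≡5 → F
X(23): 19·23+2=439≡23 → X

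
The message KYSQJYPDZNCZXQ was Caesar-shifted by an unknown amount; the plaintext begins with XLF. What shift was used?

13

From the crib: K(10)−X(23)=-13≡13, so the shift is 13.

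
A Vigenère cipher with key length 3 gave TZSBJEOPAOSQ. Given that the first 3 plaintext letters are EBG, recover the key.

PYM

Subtract each crib letter from the matching ciphertext letter (mod 26):
T(19)−E(4)=15 → P
Z(25)−B(1)=24 → Y
S(18)−G(6)=12 → M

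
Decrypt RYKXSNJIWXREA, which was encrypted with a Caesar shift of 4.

NUGTOJFESTNAW

R(17): 17−4=13 → N
Y(24): 24−4=20 → U
K(10): 10−4=6 → G
X(23): 23−4=19 → T
S(18): 18−4=14 → O
N(13): 13−4=9 → J
J(9): 9−4=5 → F
I(8): 8−4=4 → E
W(22): 22−4=18 → S
X(23): 23−4=19 → T
R(17): 17−4=13 → N
E(4): 4−4=0 → A
A(0): 0−4=-4≡22 → W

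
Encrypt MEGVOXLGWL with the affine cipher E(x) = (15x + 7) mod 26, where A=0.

FPTKJOQTZQ

M(12): 15·12+7=187≡5 → F
E(4): 15·4+7=67≡15 → P
G(6): 15·6+7=97≡19 → T
V(21): 15·21+7=322≡10 → K
O(14): 15·14+7=217≡9 → J
X(23): 15·23+7=352≡14 → O
L(11): 15·11+7=172≡16 → Q
G(6): 15·6+7=97≡19 → T
W(22): 15·22+7=337≡25 → Z
L(11): 15·11+7=172≡16 → Q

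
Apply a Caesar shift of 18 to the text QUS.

IMK

Q(16): 16+18=34≡8 → I
U(20): 20+18=38≡12 → M
S(18): 18+18=36≡10 → K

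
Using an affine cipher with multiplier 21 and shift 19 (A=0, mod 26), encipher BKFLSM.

B(1): 21·1+19=40≡14 → O
K(10): 21·10+19=229≡21 → V
F(5): 21·5+19=124≡20 → U
L(11): 21·11+19=250≡16 → Q
S(18): 21·18+19=397≡7 → H
M(12): 21·12+19=271≡11 → L

OVUQHL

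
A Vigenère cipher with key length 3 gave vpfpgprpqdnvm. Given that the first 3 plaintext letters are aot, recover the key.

vbm

Subtract each crib letter from the matching ciphertext letter (mod 26):
v(21)−a(0)=21 → v
p(15)−o(14)=1 → b
f(5)−t(19)=-14≡12 → m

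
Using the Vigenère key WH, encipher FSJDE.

Repeat the key across the message: WHWHW
F(5)+W(22): 27≡1 → B
S(18)+H(7): 25 → Z
J(9)+W(22): 31≡5 → F
D(3)+H(7): 10 → K
E(4)+W(22): 26≡0 → A

BZFKA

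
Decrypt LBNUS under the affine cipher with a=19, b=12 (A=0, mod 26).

PJLKO

The inverse of 19 mod 26 is 11, since 19·11=209≡1. Apply D(y)=11·(y−12) mod 26:
L(11): 11·(11−12)=-11≡15 → P
B(1): 11·(1−12)=-121≡9 → J
N(13): 11·(13−12)=11 → L
U(20): 11·(20−12)=88≡10 → K
S(18): 11·(18−12)=66≡14 → O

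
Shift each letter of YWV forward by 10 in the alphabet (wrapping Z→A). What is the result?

Y(24): 24+10=34≡8 → I
W(22): 22+10=32≡6 → G
V(21): 21+10=31≡5 → F

IGF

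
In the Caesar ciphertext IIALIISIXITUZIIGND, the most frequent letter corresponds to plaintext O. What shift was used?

20

The most frequent ciphertext letter is I (appears 8 times).
I is position 8; O is position 14.
Shift = -6≡20.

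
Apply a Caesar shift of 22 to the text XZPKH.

TVLGD

X(23): 23+22=45≡19 → T
Z(25): 25+22=47≡21 → V
P(15): 15+22=37≡11 → L
K(10): 10+22=32≡6 → G
H(7): 7+22=29≡3 → D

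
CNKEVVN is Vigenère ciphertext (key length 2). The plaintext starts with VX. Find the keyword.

HQ

Subtract each crib letter from the matching ciphertext letter (mod 26):
C(2)−V(21)=-19≡7 → H
N(13)−X(23)=-10≡16 → Q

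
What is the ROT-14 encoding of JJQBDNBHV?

XXEPRBPVJ

J(9): 9+14=23 → X
J(9): 9+14=23 → X
Q(16): 16+14=30≡4 → E
B(1): 1+14=15 → P
D(3): 3+14=17 → R
N(13): 13+14=27≡1 → B
B(1): 1+14=15 → P
H(7): 7+14=21 → V
V(21): 21+14=35≡9 → J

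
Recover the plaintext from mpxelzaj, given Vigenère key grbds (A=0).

Repeat the key across the ciphertext: grbdsgrb
m(12)−g(6): 6 → g
p(15)−r(17): -2≡24 → y
x(23)−b(1): 22 → w
e(4)−d(3): 1 → b
l(11)−s(18): -7≡19 → t
z(25)−g(6): 19 → t
a(0)−r(17): -17≡9 → j
j(9)−b(1): 8 → i

gywbttji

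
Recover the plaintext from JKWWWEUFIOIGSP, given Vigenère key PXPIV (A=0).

UNHOBPXQATTJDH

Repeat the key across the ciphertext: PXPIVPXPIVPXPI
J(9)−P(15): -6≡20 → U
K(10)−X(23): -13≡13 → N
W(22)−P(15): 7 → H
W(22)−I(8): 14 → O
W(22)−V(21): 1 → B
E(4)−P(15): -11≡15 → P
U(20)−X(23): -3≡23 → X
F(5)−P(15): -10≡16 → Q
I(8)−I(8): 0 → A
O(14)−V(21): -7≡19 → T
I(8)−P(15): -7≡19 → T
G(6)−X(23): -17≡9 → J
S(18)−P(15): 3 → D
P(15)−I(8): 7 → H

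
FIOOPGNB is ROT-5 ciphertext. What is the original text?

F(5): 5−5=0 → A
I(8): 8−5=3 → D
O(14): 14−5=9 → J
O(14): 14−5=9 → J
P(15): 15−5=10 → K
G(6): 6−5=1 → B
N(13): 13−5=8 → I
B(1): 1−5=-4≡22 → W

ADJJKBIW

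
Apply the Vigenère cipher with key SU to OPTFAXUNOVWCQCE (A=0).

Repeat the key across the message: SUSUSUSUSUSUSUS
O(14)+S(18): 32≡6 → G
P(15)+U(20): 35≡9 → J
T(19)+S(18): 37≡11 → L
F(5)+U(20): 25 → Z
A(0)+S(18): 18 → S
X(23)+U(20): 43≡17 → R
U(20)+S(18): 38≡12 → M
N(13)+U(20): 33≡7 → H
O(14)+S(18): 32≡6 → G
V(21)+U(20): 41≡15 → P
W(22)+S(18): 40≡14 → O
C(2)+U(20): 22 → W
Q(16)+S(18): 34≡8 → I
C(2)+U(20): 22 → W
E(4)+S(18): 22 → W

GJLZSRMHGPOWIWW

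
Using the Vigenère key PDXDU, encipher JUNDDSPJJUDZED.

YXKGXHSGMOSCBG

Repeat the key across the message: PDXDUPDXDUPDXD
J(9)+P(15): 24 → Y
U(20)+D(3): 23 → X
N(13)+X(23): 36≡10 → K
D(3)+D(3): 6 → G
D(3)+U(20): 23 → X
S(18)+P(15): 33≡7 → H
P(15)+D(3): 18 → S
J(9)+X(23): 32≡6 → G
J(9)+D(3): 12 → M
U(20)+U(20): 40≡14 → O
D(3)+P(15): 18 → S
Z(25)+D(3): 28≡2 → C
E(4)+X(23): 27≡1 → B
D(3)+D(3): 6 → G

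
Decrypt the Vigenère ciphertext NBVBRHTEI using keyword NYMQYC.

Repeat the key across the ciphertext: NYMQYCNYM
N(13)−N(13): 0 → A
B(1)−Y(24): -23≡3 → D
V(21)−M(12): 9 → J
B(1)−Q(16): -15≡11 → L
R(17)−Y(24): -7≡19 → T
H(7)−C(2): 5 → F
T(19)−N(13): 6 → G
E(4)−Y(24): -20≡6 → G
I(8)−M(12): -4≡22 → W

ADJLTFGGW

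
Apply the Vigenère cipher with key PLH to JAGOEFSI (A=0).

YLNDPMHT

Repeat the key across the message: PLHPLHPL
J(9)+P(15): 24 → Y
A(0)+L(11): 11 → L
G(6)+H(7): 13 → N
O(14)+P(15): 29≡3 → D
E(4)+L(11): 15 → P
F(5)+H(7): 12 → M
S(18)+P(15): 33≡7 → H
I(8)+L(11): 19 → T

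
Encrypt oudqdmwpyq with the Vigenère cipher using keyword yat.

muwodfupro

Repeat the key across the message: yatyatyaty
o(14)+y(24): 38≡12 → m
u(20)+a(0): 20 → u
d(3)+t(19): 22 → w
q(16)+y(24): 40≡14 → o
d(3)+a(0): 3 → d
m(12)+t(19): 31≡5 → f
w(22)+y(24): 46≡20 → u
p(15)+a(0): 15 → p
y(24)+t(19): 43≡17 → r
q(16)+y(24): 40≡14 → o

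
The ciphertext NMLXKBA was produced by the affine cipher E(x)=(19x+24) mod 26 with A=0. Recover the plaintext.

JYNPCHW

The inverse of 19 mod 26 is 11, since 19·11=209≡1. Apply D(y)=11·(y−24) mod 26:
N(13): 11·(13−24)=-121≡9 → J
M(12): 11·(12−24)=-132≡24 → Y
L(11): 11·(11−24)=-143≡13 → N
X(23): 11·(23−24)=-11≡15 → P
K(10): 11·(10−24)=-154≡2 → C
B(1): 11·(1−24)=-253≡7 → H
A(0): 11·(0−24)=-264≡22 → W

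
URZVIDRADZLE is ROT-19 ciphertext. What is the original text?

U(20): 20−19=1 → B
R(17): 17−19=-2≡24 → Y
Z(25): 25−19=6 → G
V(21): 21−19=2 → C
I(8): 8−19=-11≡15 → P
D(3): 3−19=-16≡10 → K
R(17): 17−19=-2≡24 → Y
A(0): 0−19=-19≡7 → H
D(3): 3−19=-16≡10 → K
Z(25): 25−19=6 → G
L(11): 11−19=-8≡18 → S
E(4): 4−19=-15≡11 → L

BYGCPKYHKGSL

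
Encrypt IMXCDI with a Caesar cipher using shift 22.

EITYZE

I(8): 8+22=30≡4 → E
M(12): 12+22=34≡8 → I
X(23): 23+22=45≡19 → T
C(2): 2+22=24 → Y
D(3): 3+22=25 → Z
I(8): 8+22=30≡4 → E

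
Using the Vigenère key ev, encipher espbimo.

intwmhs

Repeat the key across the message: eveveve
e(4)+e(4): 8 → i
s(18)+v(21): 39≡13 → n
p(15)+e(4): 19 → t
b(1)+v(21): 22 → w
i(8)+e(4): 12 → m
m(12)+v(21): 33≡7 → h
o(14)+e(4): 18 → s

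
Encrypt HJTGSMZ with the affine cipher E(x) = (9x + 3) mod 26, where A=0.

H(7): 9·7+3=66≡14 → O
J(9): 9·9+3=84≡6 → G
T(19): 9·19+3=174≡18 → S
G(6): 9·6+3=57≡5 → F
S(18): 9·18+3=165≡9 → J
M(12): 9·12+3=111≡7 → H
Z(25): 9·25+3=228≡20 → U

OGSFJHU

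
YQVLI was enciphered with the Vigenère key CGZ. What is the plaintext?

Repeat the key across the ciphertext: CGZCG
Y(24)−C(2): 22 → W
Q(16)−G(6): 10 → K
V(21)−Z(25): -4≡22 → W
L(11)−C(2): 9 → J
I(8)−G(6): 2 → C

WKWJC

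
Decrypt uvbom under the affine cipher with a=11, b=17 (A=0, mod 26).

The inverse of 11 mod 26 is 19, since 11·19=209≡1. Apply D(y)=19·(y−17) mod 26:
u(20): 19·(20−17)=57≡5 → f
v(21): 19·(21−17)=76≡24 → y
b(1): 19·(1−17)=-304≡8 → i
o(14): 19·(14−17)=-57≡21 → v
m(12): 19·(12−17)=-95≡9 → j

fyivj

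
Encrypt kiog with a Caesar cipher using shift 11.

k(10): 10+11=21 → v
i(8): 8+11=19 → t
o(14): 14+11=25 → z
g(6): 6+11=17 → r

vtzr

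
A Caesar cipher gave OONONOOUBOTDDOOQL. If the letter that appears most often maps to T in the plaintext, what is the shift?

21

The most frequent ciphertext letter is O (appears 8 times).
O is position 14; T is position 19.
Shift = -5≡21.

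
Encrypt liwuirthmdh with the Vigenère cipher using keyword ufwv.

fnspcwpcgid

Repeat the key across the message: ufwvufwvufw
l(11)+u(20): 31≡5 → f
i(8)+f(5): 13 → n
w(22)+w(22): 44≡18 → s
u(20)+v(21): 41≡15 → p
i(8)+u(20): 28≡2 → c
r(17)+f(5): 22 → w
t(19)+w(22): 41≡15 → p
h(7)+v(21): 28≡2 → c
m(12)+u(20): 32≡6 → g
d(3)+f(5): 8 → i
h(7)+w(22): 29≡3 → d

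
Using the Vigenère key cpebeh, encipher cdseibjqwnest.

eswfmilfaoizv

Repeat the key across the message: cpebehcpebehc
c(2)+c(2): 4 → e
d(3)+p(15): 18 → s
s(18)+e(4): 22 → w
e(4)+b(1): 5 → f
i(8)+e(4): 12 → m
b(1)+h(7): 8 → i
j(9)+c(2): 11 → l
q(16)+p(15): 31≡5 → f
w(22)+e(4): 26≡0 → a
n(13)+b(1): 14 → o
e(4)+e(4): 8 → i
s(18)+h(7): 25 → z
t(19)+c(2): 21 → v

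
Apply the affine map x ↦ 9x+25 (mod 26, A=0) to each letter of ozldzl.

o(14): 9·14+25=151≡21 → v
z(25): 9·25+25=250≡16 → q
l(11): 9·11+25=124≡20 → u
d(3): 9·3+25=52≡0 → a
z(25): 9·25+25=250≡16 → q
l(11): 9·11+25=124≡20 → u

vquaqu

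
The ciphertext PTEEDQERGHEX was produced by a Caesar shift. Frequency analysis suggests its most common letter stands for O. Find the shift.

The most frequent ciphertext letter is E (appears 4 times).
E is position 4; O is position 14.
Shift = -10≡16.

16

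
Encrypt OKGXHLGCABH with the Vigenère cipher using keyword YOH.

Repeat the key across the message: YOHYOHYOHYO
O(14)+Y(24): 38≡12 → M
K(10)+O(14): 24 → Y
G(6)+H(7): 13 → N
X(23)+Y(24): 47≡21 → V
H(7)+O(14): 21 → V
L(11)+H(7): 18 → S
G(6)+Y(24): 30≡4 → E
C(2)+O(14): 16 → Q
A(0)+H(7): 7 → H
B(1)+Y(24): 25 → Z
H(7)+O(14): 21 → V

MYNVVSEQHZV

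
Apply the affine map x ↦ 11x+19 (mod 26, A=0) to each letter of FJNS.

F(5): 11·5+19=74≡22 → W
J(9): 11·9+19=118≡14 → O
N(13): 11·13+19=162≡6 → G
S(18): 11·18+19=217≡9 → J

WOGJ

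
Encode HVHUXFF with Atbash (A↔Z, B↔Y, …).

H(7) → S(18)
V(21) → E(4)
H(7) → S(18)
U(20) → F(5)
X(23) → C(2)
F(5) → U(20)
F(5) → U(20)

SESFCUU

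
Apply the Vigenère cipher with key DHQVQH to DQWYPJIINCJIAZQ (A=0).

GXMTFQLPDXZPDGG

Repeat the key across the message: DHQVQHDHQVQHDHQ
D(3)+D(3): 6 → G
Q(16)+H(7): 23 → X
W(22)+Q(16): 38≡12 → M
Y(24)+V(21): 45≡19 → T
P(15)+Q(16): 31≡5 → F
J(9)+H(7): 16 → Q
I(8)+D(3): 11 → L
I(8)+H(7): 15 → P
N(13)+Q(16): 29≡3 → D
C(2)+V(21): 23 → X
J(9)+Q(16): 25 → Z
I(8)+H(7): 15 → P
A(0)+D(3): 3 → D
Z(25)+H(7): 32≡6 → G
Q(16)+Q(16): 32≡6 → G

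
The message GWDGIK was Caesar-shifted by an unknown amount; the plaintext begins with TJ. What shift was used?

From the crib: G(6)−T(19)=-13≡13, so the shift is 13.

13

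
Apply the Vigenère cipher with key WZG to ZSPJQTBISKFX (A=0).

Repeat the key across the message: WZGWZGWZGWZG
Z(25)+W(22): 47≡21 → V
S(18)+Z(25): 43≡17 → R
P(15)+G(6): 21 → V
J(9)+W(22): 31≡5 → F
Q(16)+Z(25): 41≡15 → P
T(19)+G(6): 25 → Z
B(1)+W(22): 23 → X
I(8)+Z(25): 33≡7 → H
S(18)+G(6): 24 → Y
K(10)+W(22): 32≡6 → G
F(5)+Z(25): 30≡4 → E
X(23)+G(6): 29≡3 → D

VRVFPZXHYGED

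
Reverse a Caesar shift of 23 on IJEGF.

LMHJI

I(8): 8−23=-15≡11 → L
J(9): 9−23=-14≡12 → M
E(4): 4−23=-19≡7 → H
G(6): 6−23=-17≡9 → J
F(5): 5−23=-18≡8 → I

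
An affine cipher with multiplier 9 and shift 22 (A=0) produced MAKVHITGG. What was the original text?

The inverse of 9 mod 26 is 3, since 9·3=27≡1. Apply D(y)=3·(y−22) mod 26:
M(12): 3·(12−22)=-30≡22 → W
A(0): 3·(0−22)=-66≡12 → M
K(10): 3·(10−22)=-36≡16 → Q
V(21): 3·(21−22)=-3≡23 → X
H(7): 3·(7−22)=-45≡7 → H
I(8): 3·(8−22)=-42≡10 → K
T(19): 3·(19−22)=-9≡17 → R
G(6): 3·(6−22)=-48≡4 → E
G(6): 3·(6−22)=-48≡4 → E

WMQXHKREE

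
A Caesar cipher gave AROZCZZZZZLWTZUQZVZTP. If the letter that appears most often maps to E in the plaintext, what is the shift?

21

The most frequent ciphertext letter is Z (appears 9 times).
Z is position 25; E is position 4.
Shift = 21.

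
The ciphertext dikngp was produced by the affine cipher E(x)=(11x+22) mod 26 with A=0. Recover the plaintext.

duglix

The inverse of 11 mod 26 is 19, since 11·19=209≡1. Apply D(y)=19·(y−22) mod 26:
d(3): 19·(3−22)=-361≡3 → d
i(8): 19·(8−22)=-266≡20 → u
k(10): 19·(10−22)=-228≡6 → g
n(13): 19·(13−22)=-171≡11 → l
g(6): 19·(6−22)=-304≡8 → i
p(15): 19·(15−22)=-133≡23 → x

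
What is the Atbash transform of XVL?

CEO

X(23) → C(2)
V(21) → E(4)
L(11) → O(14)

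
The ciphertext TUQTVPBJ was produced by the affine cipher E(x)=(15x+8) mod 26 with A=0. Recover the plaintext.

ZGEZNXDH

The inverse of 15 mod 26 is 7, since 15·7=105≡1. Apply D(y)=7·(y−8) mod 26:
T(19): 7·(19−8)=77≡25 → Z
U(20): 7·(20−8)=84≡6 → G
Q(16): 7·(16−8)=56≡4 → E
T(19): 7·(19−8)=77≡25 → Z
V(21): 7·(21−8)=91≡13 → N
P(15): 7·(15−8)=49≡23 → X
B(1): 7·(1−8)=-49≡3 → D
J(9): 7·(9−8)=7 → H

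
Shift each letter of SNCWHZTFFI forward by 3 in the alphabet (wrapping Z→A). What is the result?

VQFZKCWIIL

S(18): 18+3=21 → V
N(13): 13+3=16 → Q
C(2): 2+3=5 → F
W(22): 22+3=25 → Z
H(7): 7+3=10 → K
Z(25): 25+3=28≡2 → C
T(19): 19+3=22 → W
F(5): 5+3=8 → I
F(5): 5+3=8 → I
I(8): 8+3=11 → L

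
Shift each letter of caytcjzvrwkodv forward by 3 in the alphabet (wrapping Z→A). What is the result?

c(2): 2+3=5 → f
a(0): 0+3=3 → d
y(24): 24+3=27≡1 → b
t(19): 19+3=22 → w
c(2): 2+3=5 → f
j(9): 9+3=12 → m
z(25): 25+3=28≡2 → c
v(21): 21+3=24 → y
r(17): 17+3=20 → u
w(22): 22+3=25 → z
k(10): 10+3=13 → n
o(14): 14+3=17 → r
d(3): 3+3=6 → g
v(21): 21+3=24 → y

fdbwfmcyuznrgy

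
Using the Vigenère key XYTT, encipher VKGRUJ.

Repeat the key across the message: XYTTXY
V(21)+X(23): 44≡18 → S
K(10)+Y(24): 34≡8 → I
G(6)+T(19): 25 → Z
R(17)+T(19): 36≡10 → K
U(20)+X(23): 43≡17 → R
J(9)+Y(24): 33≡7 → H

SIZKRH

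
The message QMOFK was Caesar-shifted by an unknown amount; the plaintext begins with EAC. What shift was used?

From the crib: Q(16)−E(4)=12, so the shift is 12.

12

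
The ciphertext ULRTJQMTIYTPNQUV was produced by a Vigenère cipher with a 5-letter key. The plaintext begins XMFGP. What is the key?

Subtract each crib letter from the matching ciphertext letter (mod 26):
U(20)−X(23)=-3≡23 → X
L(11)−M(12)=-1≡25 → Z
R(17)−F(5)=12 → M
T(19)−G(6)=13 → N
J(9)−P(15)=-6≡20 → U

XZMNU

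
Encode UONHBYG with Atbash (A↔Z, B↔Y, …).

U(20) → F(5)
O(14) → L(11)
N(13) → M(12)
H(7) → S(18)
B(1) → Y(24)
Y(24) → B(1)
G(6) → T(19)

FLMSYBT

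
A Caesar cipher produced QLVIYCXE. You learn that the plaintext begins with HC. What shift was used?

9

From the crib: Q(16)−H(7)=9, so the shift is 9.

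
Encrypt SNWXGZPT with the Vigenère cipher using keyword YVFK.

Repeat the key across the message: YVFKYVFK
S(18)+Y(24): 42≡16 → Q
N(13)+V(21): 34≡8 → I
W(22)+F(5): 27≡1 → B
X(23)+K(10): 33≡7 → H
G(6)+Y(24): 30≡4 → E
Z(25)+V(21): 46≡20 → U
P(15)+F(5): 20 → U
T(19)+K(10): 29≡3 → D

QIBHEUUD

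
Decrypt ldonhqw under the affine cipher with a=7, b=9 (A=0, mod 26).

eoxiwbn

The inverse of 7 mod 26 is 15, since 7·15=105≡1. Apply D(y)=15·(y−9) mod 26:
l(11): 15·(11−9)=30≡4 → e
d(3): 15·(3−9)=-90≡14 → o
o(14): 15·(14−9)=75≡23 → x
n(13): 15·(13−9)=60≡8 → i
h(7): 15·(7−9)=-30≡22 → w
q(16): 15·(16−9)=105≡1 → b
w(22): 15·(22−9)=195≡13 → n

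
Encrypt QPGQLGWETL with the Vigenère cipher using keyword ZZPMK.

Repeat the key across the message: ZZPMKZZPMK
Q(16)+Z(25): 41≡15 → P
P(15)+Z(25): 40≡14 → O
G(6)+P(15): 21 → V
Q(16)+M(12): 28≡2 → C
L(11)+K(10): 21 → V
G(6)+Z(25): 31≡5 → F
W(22)+Z(25): 47≡21 → V
E(4)+P(15): 19 → T
T(19)+M(12): 31≡5 → F
L(11)+K(10): 21 → V

POVCVFVTFV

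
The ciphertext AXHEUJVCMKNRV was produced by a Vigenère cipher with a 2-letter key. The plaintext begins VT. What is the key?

Subtract each crib letter from the matching ciphertext letter (mod 26):
A(0)−V(21)=-21≡5 → F
X(23)−T(19)=4 → E

FE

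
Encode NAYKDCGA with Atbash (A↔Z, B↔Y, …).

MZBPWXTZ

N(13) → M(12)
A(0) → Z(25)
Y(24) → B(1)
K(10) → P(15)
D(3) → W(22)
C(2) → X(23)
G(6) → T(19)
A(0) → Z(25)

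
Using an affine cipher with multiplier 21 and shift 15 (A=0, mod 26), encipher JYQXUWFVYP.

WZNETJQOZS

J(9): 21·9+15=204≡22 → W
Y(24): 21·24+15=519≡25 → Z
Q(16): 21·16+15=351≡13 → N
X(23): 21·23+15=498≡4 → E
U(20): 21·20+15=435≡19 → T
W(22): 21·22+15=477≡9 → J
F(5): 21·5+15=120≡16 → Q
V(21): 21·21+15=456≡14 → O
Y(24): 21·24+15=519≡25 → Z
P(15): 21·15+15=330≡18 → S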